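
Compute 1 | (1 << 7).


1 | (1 << 7) = 1 | 128 = 129

129


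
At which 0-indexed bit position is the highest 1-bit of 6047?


0b1011110011111. Highest set bit at position 12

12


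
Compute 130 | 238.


0b10000010 | 0b11101110 = 0b11101110 = 238

238


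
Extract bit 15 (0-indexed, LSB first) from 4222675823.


0b11111011101100001110101101101111, position 15 = 1

1


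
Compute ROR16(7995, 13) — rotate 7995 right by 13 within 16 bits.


Rotate 0b1111100111011 right by 13 (16-bit) = 0b1111100111011000 = 63960

63960


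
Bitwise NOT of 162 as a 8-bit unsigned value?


~0b10100010 = 0b1011101 = 93 (8-bit unsigned)

93


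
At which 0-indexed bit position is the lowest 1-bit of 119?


0b1110111. Lowest set bit at position 0

0


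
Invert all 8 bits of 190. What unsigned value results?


190 ^ 255 = 65

65


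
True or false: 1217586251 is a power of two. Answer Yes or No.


0b1001000100100101110010001001011. Multiple bits set => No

No


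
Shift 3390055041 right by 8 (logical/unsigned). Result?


0b11001010000100000010001010000001 >> 8 = 0b110010100001000000100010 = 13242402

13242402


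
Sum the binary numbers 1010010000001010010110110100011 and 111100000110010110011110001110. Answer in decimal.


1010010000001010010110110100011 + 111100000110010110011110001110 = 10001110000111101001010100110001 = 2384368945

2384368945


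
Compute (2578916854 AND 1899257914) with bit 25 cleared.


Step 1: 2578916854 & 1899257914 = 288628786
Step 2: 288628786 & ~(1 << 25) = 288628786

288628786


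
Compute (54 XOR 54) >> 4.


Step 1: 54 ^ 54 = 0
Step 2: 0 >> 4 = 0

0


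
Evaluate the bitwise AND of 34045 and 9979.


0b1000010011111101 & 0b10011011111011 = 0b10011111001 = 1273

1273


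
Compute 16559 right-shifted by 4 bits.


0b100000010101111 >> 4 = 0b10000001010 = 1034

1034


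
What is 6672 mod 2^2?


6672 & 3 = 0

0


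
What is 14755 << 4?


0b11100110100011 << 4 = 0b111001101000110000 = 236080

236080


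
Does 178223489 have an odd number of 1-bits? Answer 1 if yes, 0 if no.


0b1010100111110111100110000001 has 15 ones => parity 1

1


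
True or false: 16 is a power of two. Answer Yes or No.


0b10000. Only one bit set => Yes

Yes


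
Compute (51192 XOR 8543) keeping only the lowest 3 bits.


Step 1: 51192 ^ 8543 = 59047
Step 2: 59047 & 7 = 7

7


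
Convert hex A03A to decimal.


A03A hex = 41018 decimal

41018


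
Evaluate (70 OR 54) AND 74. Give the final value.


Step 1: 70 | 54 = 118
Step 2: 118 & 74 = 66

66


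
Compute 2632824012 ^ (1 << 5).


2632824012 ^ (1 << 5) = 2632824012 ^ 32 = 2632824044

2632824044


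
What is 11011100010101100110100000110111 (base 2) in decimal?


11011100010101100110100000110111 in decimal = 3696650295

3696650295


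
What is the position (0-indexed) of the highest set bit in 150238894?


0b1000111101000111011010101110. Highest set bit at position 27

27


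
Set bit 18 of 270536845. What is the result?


270536845 | (1 << 18) = 270536845 | 262144 = 270798989

270798989


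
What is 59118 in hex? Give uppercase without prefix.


59118 = E6EE hex

E6EE


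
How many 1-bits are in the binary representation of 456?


0b111001000 has 4 set bits

4


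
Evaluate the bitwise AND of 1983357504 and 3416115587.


0b1110110001101111010001001000000 & 0b11001011100111011100100110000011 = 0b1000010000101011000000000000000 = 1108705280

1108705280


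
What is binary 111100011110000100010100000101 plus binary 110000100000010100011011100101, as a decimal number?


111100011110000100010100000101 + 110000100000010100011011100101 = 1101100111110011000101111101010 = 1828293610

1828293610


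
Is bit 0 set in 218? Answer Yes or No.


0b11011010, bit 0 = 0. No

No


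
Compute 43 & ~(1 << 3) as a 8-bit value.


43 & ~(1 << 3) = 35

35


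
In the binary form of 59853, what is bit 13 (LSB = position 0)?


0b1110100111001101, position 13 = 1

1


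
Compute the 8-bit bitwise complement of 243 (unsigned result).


~0b11110011 = 0b1100 = 12 (8-bit unsigned)

12


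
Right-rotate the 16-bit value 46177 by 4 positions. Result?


Rotate 0b1011010001100001 right by 4 (16-bit) = 0b1101101000110 = 6982

6982


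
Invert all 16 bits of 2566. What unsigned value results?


2566 ^ 65535 = 62969

62969


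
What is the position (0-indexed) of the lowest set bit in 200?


0b11001000. Lowest set bit at position 3

3


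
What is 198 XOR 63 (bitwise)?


0b11000110 ^ 0b111111 = 0b11111001 = 249

249


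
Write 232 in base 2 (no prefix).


232 = 11101000 in binary

11101000


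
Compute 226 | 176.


0b11100010 | 0b10110000 = 0b11110010 = 242

242


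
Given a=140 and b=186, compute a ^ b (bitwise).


140 ^ 186 = 54

54


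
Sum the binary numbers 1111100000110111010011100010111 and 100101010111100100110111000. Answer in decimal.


1111100000110111010011100010111 + 100101010111100100110111000 = 10000000110001110111000011001111 = 2160554191

2160554191


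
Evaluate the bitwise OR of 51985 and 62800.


0b1100101100010001 | 0b1111010101010000 = 0b1111111101010001 = 65361

65361


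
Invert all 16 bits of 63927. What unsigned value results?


63927 ^ 65535 = 1608

1608


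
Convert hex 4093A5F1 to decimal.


4093A5F1 hex = 1083418097 decimal

1083418097


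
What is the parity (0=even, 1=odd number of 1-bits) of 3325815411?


0b11000110001110111110101001110011 has 19 ones => parity 1

1


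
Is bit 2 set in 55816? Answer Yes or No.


0b1101101000001000, bit 2 = 0. No

No


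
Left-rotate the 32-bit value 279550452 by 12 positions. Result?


Rotate 0b10000101010011001100111110100 left by 12 (32-bit) = 0b10011001100111110100000100001010 = 2577350922

2577350922


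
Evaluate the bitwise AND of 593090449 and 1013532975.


0b100011010110011101011110010001 & 0b111100011010010100100100101111 = 0b100000010010010100000100000001 = 541671681

541671681


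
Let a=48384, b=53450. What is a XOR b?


48384 ^ 53450 = 28106

28106


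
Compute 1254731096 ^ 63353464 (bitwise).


0b1001010110010011010110101011000 ^ 0b11110001101011001001111000 = 0b1001001000011110001111100100000 = 1225727776

1225727776


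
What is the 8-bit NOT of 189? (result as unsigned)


~0b10111101 = 0b1000010 = 66 (8-bit unsigned)

66


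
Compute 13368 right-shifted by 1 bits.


0b11010000111000 >> 1 = 0b1101000011100 = 6684

6684


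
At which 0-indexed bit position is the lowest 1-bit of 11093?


0b10101101010101. Lowest set bit at position 0

0


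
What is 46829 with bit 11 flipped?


46829 ^ (1 << 11) = 46829 ^ 2048 = 48877

48877


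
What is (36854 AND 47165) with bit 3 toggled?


Step 1: 36854 & 47165 = 34868
Step 2: 34868 ^ (1 << 3) = 34868 ^ 8 = 34876

34876


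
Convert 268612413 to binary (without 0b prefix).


268612413 = 10000000000101011001100111101 in binary

10000000000101011001100111101


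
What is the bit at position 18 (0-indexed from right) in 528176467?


0b11111011110110101010101010011, position 18 = 0

0


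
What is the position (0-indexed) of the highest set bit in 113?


0b1110001. Highest set bit at position 6

6


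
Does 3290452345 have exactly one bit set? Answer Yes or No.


0b11000100001000000101000101111001. Multiple bits set => No

No


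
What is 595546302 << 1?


0b100011011111110101000010111110 << 1 = 0b1000110111111101010000101111100 = 1191092604

1191092604


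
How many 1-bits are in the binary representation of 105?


0b1101001 has 4 set bits

4


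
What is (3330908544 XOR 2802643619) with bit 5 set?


Step 1: 3330908544 ^ 2802643619 = 1636127523
Step 2: 1636127523 | (1 << 5) = 1636127523 | 32 = 1636127523

1636127523


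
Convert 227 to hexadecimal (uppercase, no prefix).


227 = E3 hex

E3


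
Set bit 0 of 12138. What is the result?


12138 | (1 << 0) = 12138 | 1 = 12139

12139


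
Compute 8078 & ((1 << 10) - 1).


8078 & 1023 = 910

910


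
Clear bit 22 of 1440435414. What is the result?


1440435414 & ~(1 << 22) = 1436241110

1436241110


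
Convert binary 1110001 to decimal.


1110001 in decimal = 113

113


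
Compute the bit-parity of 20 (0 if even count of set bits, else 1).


0b10100 has 2 ones => parity 0

0


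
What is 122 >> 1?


0b1111010 >> 1 = 0b111101 = 61

61


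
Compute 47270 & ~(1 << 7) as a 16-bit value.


47270 & ~(1 << 7) = 47142

47142


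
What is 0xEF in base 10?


EF hex = 239 decimal

239


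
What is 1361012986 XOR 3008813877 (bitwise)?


0b1010001000111110110100011111010 ^ 0b10110011010101101101101100110101 = 0b11100010010010011011001111001111 = 3796480975

3796480975


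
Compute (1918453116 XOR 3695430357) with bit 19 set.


Step 1: 1918453116 ^ 3695430357 = 2920976297
Step 2: 2920976297 | (1 << 19) = 2920976297 | 524288 = 2920976297

2920976297


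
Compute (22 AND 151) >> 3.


Step 1: 22 & 151 = 22
Step 2: 22 >> 3 = 2

2


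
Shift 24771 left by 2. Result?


0b110000011000011 << 2 = 0b11000001100001100 = 99084

99084


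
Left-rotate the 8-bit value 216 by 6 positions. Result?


Rotate 0b11011000 left by 6 (8-bit) = 0b110110 = 54

54


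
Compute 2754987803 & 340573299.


0b10100100001101011100011100011011 & 0b10100010011001011110001110011 = 0b100000001001000010000010011 = 67404819

67404819


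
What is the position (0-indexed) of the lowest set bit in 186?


0b10111010. Lowest set bit at position 1

1


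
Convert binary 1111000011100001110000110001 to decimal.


1111000011100001110000110001 in decimal = 252582961

252582961


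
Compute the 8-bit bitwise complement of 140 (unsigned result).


~0b10001100 = 0b1110011 = 115 (8-bit unsigned)

115


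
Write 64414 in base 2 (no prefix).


64414 = 1111101110011110 in binary

1111101110011110


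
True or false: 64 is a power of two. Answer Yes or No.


0b1000000. Only one bit set => Yes

Yes


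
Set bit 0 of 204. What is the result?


204 | (1 << 0) = 204 | 1 = 205

205


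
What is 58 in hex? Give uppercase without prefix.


58 = 3A hex

3A


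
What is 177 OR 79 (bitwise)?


0b10110001 | 0b1001111 = 0b11111111 = 255

255


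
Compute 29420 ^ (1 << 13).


29420 ^ (1 << 13) = 29420 ^ 8192 = 21228

21228


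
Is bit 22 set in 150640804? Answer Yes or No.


0b1000111110101001100010100100, bit 22 = 1. Yes

Yes


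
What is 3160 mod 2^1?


3160 & 1 = 0

0


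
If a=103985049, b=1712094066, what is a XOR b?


103985049 ^ 1712094066 = 1614730475

1614730475


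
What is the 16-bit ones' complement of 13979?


13979 ^ 65535 = 51556

51556


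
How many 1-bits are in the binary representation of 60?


0b111100 has 4 set bits

4


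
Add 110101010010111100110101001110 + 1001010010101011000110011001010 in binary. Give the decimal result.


110101010010111100110101001110 + 1001010010101011000110011001010 = 1111111101000010101101000011000 = 2141280792

2141280792


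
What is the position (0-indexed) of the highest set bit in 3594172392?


0b11010110001110101011011111101000. Highest set bit at position 31

31


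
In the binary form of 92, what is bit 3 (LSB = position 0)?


0b1011100, position 3 = 1

1


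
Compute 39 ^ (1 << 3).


39 ^ (1 << 3) = 39 ^ 8 = 47

47


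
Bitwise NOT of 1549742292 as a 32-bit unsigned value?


~0b1011100010111110011000011010100 = 0b10100011101000001100111100101011 = 2745225003 (32-bit unsigned)

2745225003


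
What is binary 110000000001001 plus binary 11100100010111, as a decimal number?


110000000001001 + 11100100010111 = 1001100100100000 = 39200

39200


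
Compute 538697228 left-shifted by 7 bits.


0b100000000110111101111000001100 << 7 = 0b1000000001101111011110000011000000000 = 68953245184

68953245184


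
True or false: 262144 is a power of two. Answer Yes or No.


0b1000000000000000000. Only one bit set => Yes

Yes


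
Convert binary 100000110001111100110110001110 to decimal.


100000110001111100110110001110 in decimal = 549965198

549965198


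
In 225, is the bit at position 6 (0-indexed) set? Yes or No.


0b11100001, bit 6 = 1. Yes

Yes


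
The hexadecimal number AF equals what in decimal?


AF hex = 175 decimal

175


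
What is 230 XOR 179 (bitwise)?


0b11100110 ^ 0b10110011 = 0b1010101 = 85

85


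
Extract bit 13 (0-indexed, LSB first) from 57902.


0b1110001000101110, position 13 = 1

1


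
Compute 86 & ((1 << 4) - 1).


86 & 15 = 6

6


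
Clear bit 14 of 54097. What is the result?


54097 & ~(1 << 14) = 37713

37713


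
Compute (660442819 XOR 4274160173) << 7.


Step 1: 660442819 ^ 4274160173 = 3651079406
Step 2: 3651079406 << 7 = 467338163968

467338163968


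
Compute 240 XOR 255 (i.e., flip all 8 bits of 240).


240 ^ 255 = 15

15


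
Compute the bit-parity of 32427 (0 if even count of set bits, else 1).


0b111111010101011 has 11 ones => parity 1

1


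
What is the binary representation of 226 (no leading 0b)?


226 = 11100010 in binary

11100010


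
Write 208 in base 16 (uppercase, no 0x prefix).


208 = D0 hex

D0


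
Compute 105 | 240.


0b1101001 | 0b11110000 = 0b11111001 = 249

249


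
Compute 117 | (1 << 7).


117 | (1 << 7) = 117 | 128 = 245

245


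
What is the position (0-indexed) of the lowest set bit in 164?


0b10100100. Lowest set bit at position 2

2


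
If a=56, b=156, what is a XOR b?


56 ^ 156 = 164

164


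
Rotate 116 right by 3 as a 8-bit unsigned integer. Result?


Rotate 0b1110100 right by 3 (8-bit) = 0b10001110 = 142

142


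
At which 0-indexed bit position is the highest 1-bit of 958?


0b1110111110. Highest set bit at position 9

9


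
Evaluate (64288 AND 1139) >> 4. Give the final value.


Step 1: 64288 & 1139 = 32
Step 2: 32 >> 4 = 2

2


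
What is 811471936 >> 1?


0b110000010111100001010001000000 >> 1 = 0b11000001011110000101000100000 = 405735968

405735968


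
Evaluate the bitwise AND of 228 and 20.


0b11100100 & 0b10100 = 0b100 = 4

4


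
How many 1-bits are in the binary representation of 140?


0b10001100 has 3 set bits

3


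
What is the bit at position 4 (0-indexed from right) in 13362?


0b11010000110010, position 4 = 1

1


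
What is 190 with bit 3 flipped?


190 ^ (1 << 3) = 190 ^ 8 = 182

182


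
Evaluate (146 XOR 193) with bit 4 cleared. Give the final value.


Step 1: 146 ^ 193 = 83
Step 2: 83 & ~(1 << 4) = 67

67


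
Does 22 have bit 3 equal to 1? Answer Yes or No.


0b10110, bit 3 = 0. No

No


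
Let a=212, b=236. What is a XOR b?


212 ^ 236 = 56

56


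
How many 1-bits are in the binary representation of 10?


0b1010 has 2 set bits

2


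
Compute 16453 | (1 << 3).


16453 | (1 << 3) = 16453 | 8 = 16461

16461


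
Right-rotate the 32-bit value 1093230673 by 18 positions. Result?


Rotate 0b1000001001010010110000001010001 right by 18 (32-bit) = 0b1011000000101000101000001001010 = 1477726282

1477726282


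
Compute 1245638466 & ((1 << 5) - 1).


1245638466 & 31 = 2

2


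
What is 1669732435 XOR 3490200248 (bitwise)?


0b1100011100001100001100001010011 ^ 0b11010000000010000011101010111000 = 0b10110011100011100010001011101011 = 3012436715

3012436715


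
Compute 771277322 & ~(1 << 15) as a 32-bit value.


771277322 & ~(1 << 15) = 771244554

771244554


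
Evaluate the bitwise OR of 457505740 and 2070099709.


0b11011010001001111101111001100 | 0b1111011011000110011011011111101 = 0b1111011011001111111111111111101 = 2070413309

2070413309


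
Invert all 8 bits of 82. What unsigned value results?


82 ^ 255 = 173

173


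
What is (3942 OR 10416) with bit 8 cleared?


Step 1: 3942 | 10416 = 12278
Step 2: 12278 & ~(1 << 8) = 12022

12022


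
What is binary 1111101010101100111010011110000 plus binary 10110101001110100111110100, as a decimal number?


1111101010101100111010011110000 + 10110101001110100111110100 = 10000000001010110101111011100100 = 2150325988

2150325988


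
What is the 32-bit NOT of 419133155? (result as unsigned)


~0b11000111110110111011011100011 = 0b11100111000001001000100100011100 = 3875834140 (32-bit unsigned)

3875834140


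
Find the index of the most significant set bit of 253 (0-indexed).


0b11111101. Highest set bit at position 7

7


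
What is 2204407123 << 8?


0b10000011011001001001010101010011 << 8 = 0b1000001101100100100101010101001100000000 = 564328223488

564328223488


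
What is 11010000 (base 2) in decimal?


11010000 in decimal = 208

208


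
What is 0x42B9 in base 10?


42B9 hex = 17081 decimal

17081


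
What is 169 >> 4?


0b10101001 >> 4 = 0b1010 = 10

10


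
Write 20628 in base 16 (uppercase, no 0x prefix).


20628 = 5094 hex

5094


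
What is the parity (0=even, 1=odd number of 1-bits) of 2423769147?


0b10010000011101111100100000111011 has 16 ones => parity 0

0


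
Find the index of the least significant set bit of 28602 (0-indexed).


0b110111110111010. Lowest set bit at position 1

1


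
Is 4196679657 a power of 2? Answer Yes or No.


0b11111010001001000011111111101001. Multiple bits set => No

No


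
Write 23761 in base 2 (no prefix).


23761 = 101110011010001 in binary

101110011010001


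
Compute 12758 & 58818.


0b11000111010110 & 0b1110010111000010 = 0b10000111000010 = 8642

8642


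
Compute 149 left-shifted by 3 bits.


0b10010101 << 3 = 0b10010101000 = 1192

1192


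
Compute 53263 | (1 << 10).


53263 | (1 << 10) = 53263 | 1024 = 54287

54287


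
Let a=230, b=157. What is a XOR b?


230 ^ 157 = 123

123


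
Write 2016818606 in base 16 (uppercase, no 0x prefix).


2016818606 = 783635AE hex

783635AE


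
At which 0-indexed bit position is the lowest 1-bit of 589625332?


0b100011001001001111011111110100. Lowest set bit at position 2

2


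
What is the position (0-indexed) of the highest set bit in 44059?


0b1010110000011011. Highest set bit at position 15

15


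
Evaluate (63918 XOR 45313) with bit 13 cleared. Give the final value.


Step 1: 63918 ^ 45313 = 18607
Step 2: 18607 & ~(1 << 13) = 18607

18607


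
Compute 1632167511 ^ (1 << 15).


1632167511 ^ (1 << 15) = 1632167511 ^ 32768 = 1632134743

1632134743


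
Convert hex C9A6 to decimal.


C9A6 hex = 51622 decimal

51622


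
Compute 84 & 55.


0b1010100 & 0b110111 = 0b10100 = 20

20


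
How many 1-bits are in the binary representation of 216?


0b11011000 has 4 set bits

4


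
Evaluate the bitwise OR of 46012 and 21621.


0b1011001110111100 | 0b101010001110101 = 0b1111011111111101 = 63485

63485


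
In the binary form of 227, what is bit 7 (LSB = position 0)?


0b11100011, position 7 = 1

1


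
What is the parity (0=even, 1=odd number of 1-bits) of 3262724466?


0b11000010011110010011100101110010 has 16 ones => parity 0

0


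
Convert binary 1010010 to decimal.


1010010 in decimal = 82

82


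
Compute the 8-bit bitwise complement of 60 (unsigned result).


~0b111100 = 0b11000011 = 195 (8-bit unsigned)

195


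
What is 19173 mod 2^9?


19173 & 511 = 229

229


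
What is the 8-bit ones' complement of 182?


182 ^ 255 = 73

73


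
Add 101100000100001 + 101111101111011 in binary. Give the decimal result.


101100000100001 + 101111101111011 = 1011011110011100 = 47004

47004


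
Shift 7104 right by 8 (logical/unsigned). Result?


0b1101111000000 >> 8 = 0b11011 = 27

27


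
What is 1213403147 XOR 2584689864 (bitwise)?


0b1001000010100110001000000001011 ^ 0b10011010000011110011110011001000 = 0b11010010010111000010110011000011 = 3529256131

3529256131


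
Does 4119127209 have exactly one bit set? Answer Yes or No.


0b11110101100001001110010010101001. Multiple bits set => No

No


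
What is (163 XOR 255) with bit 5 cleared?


Step 1: 163 ^ 255 = 92
Step 2: 92 & ~(1 << 5) = 92

92


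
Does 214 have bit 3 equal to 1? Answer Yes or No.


0b11010110, bit 3 = 0. No

No


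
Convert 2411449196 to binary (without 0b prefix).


2411449196 = 10001111101110111100101101101100 in binary

10001111101110111100101101101100


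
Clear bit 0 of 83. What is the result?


83 & ~(1 << 0) = 82

82


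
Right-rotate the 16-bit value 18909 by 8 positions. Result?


Rotate 0b100100111011101 right by 8 (16-bit) = 0b1101110101001001 = 56649

56649


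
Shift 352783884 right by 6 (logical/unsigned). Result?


0b10101000001110000111000001100 >> 6 = 0b10101000001110000111000 = 5512248

5512248


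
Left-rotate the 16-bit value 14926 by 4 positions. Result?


Rotate 0b11101001001110 left by 4 (16-bit) = 0b1010010011100011 = 42211

42211


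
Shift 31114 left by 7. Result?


0b111100110001010 << 7 = 0b1111001100010100000000 = 3982592

3982592


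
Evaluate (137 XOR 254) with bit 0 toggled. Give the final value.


Step 1: 137 ^ 254 = 119
Step 2: 119 ^ (1 << 0) = 119 ^ 1 = 118

118


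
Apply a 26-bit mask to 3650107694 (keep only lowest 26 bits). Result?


3650107694 & 67108863 = 26229038

26229038


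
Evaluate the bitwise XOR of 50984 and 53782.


0b1100011100101000 ^ 0b1101001000010110 = 0b1010100111110 = 5438

5438


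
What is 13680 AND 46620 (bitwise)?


0b11010101110000 & 0b1011011000011100 = 0b11010000010000 = 13328

13328


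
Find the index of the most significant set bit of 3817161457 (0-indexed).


0b11100011100001010100001011110001. Highest set bit at position 31

31


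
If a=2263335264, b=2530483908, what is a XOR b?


2263335264 ^ 2530483908 = 271835044

271835044


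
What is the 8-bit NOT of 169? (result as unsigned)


~0b10101001 = 0b1010110 = 86 (8-bit unsigned)

86


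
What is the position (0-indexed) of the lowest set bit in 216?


0b11011000. Lowest set bit at position 3

3


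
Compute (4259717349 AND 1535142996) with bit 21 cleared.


Step 1: 4259717349 & 1535142996 = 1501569092
Step 2: 1501569092 & ~(1 << 21) = 1501569092

1501569092


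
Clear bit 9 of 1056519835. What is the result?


1056519835 & ~(1 << 9) = 1056519323

1056519323


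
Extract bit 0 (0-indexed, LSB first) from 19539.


0b100110001010011, position 0 = 1

1


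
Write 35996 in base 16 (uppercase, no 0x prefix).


35996 = 8C9C hex

8C9C


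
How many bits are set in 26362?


0b110011011111010 has 10 set bits

10


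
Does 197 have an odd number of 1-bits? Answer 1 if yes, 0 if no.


0b11000101 has 4 ones => parity 0

0


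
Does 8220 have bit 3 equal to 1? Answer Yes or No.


0b10000000011100, bit 3 = 1. Yes

Yes


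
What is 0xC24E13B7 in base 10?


C24E13B7 hex = 3259896759 decimal

3259896759


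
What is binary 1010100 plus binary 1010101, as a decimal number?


1010100 + 1010101 = 10101001 = 169

169


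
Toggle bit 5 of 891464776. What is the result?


891464776 ^ (1 << 5) = 891464776 ^ 32 = 891464808

891464808


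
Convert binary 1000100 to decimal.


1000100 in decimal = 68

68


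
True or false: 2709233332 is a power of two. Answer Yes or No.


0b10100001011110111001111010110100. Multiple bits set => No

No


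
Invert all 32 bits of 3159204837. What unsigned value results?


3159204837 ^ 4294967295 = 1135762458

1135762458


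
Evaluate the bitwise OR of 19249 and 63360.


0b100101100110001 | 0b1111011110000000 = 0b1111111110110001 = 65457

65457


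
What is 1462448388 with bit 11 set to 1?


1462448388 | (1 << 11) = 1462448388 | 2048 = 1462450436

1462450436


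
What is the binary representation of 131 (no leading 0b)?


131 = 10000011 in binary

10000011


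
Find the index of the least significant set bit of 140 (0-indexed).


0b10001100. Lowest set bit at position 2

2


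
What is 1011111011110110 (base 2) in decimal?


1011111011110110 in decimal = 48886

48886


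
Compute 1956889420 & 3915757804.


0b1110100101000111100001101001100 & 0b11101001011001011011100011101100 = 0b1100000001000011000000001001100 = 1612808268

1612808268


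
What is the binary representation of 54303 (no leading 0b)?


54303 = 1101010000011111 in binary

1101010000011111


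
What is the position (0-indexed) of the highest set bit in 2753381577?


0b10100100000111010100010011001001. Highest set bit at position 31

31


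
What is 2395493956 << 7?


0b10001110110010000101011001000100 << 7 = 0b100011101100100001010110010001000000000 = 306623226368

306623226368


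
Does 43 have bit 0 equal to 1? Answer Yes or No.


0b101011, bit 0 = 1. Yes

Yes


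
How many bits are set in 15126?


0b11101100010110 has 8 set bits

8


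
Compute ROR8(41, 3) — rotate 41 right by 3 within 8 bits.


Rotate 0b101001 right by 3 (8-bit) = 0b100101 = 37

37


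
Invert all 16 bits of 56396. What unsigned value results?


56396 ^ 65535 = 9139

9139


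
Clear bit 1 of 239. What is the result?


239 & ~(1 << 1) = 237

237


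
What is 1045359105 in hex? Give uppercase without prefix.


1045359105 = 3E4EEA01 hex

3E4EEA01


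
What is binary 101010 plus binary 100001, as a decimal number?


101010 + 100001 = 1001011 = 75

75


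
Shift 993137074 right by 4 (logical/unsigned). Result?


0b111011001100100001000110110010 >> 4 = 0b11101100110010000100011011 = 62071067

62071067


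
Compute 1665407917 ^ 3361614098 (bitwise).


0b1100011010001000001101110101101 ^ 0b11001000010111100010100100010010 = 0b10101011000110100011001010111111 = 2870620863

2870620863


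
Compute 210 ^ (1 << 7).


210 ^ (1 << 7) = 210 ^ 128 = 82

82


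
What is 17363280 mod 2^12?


17363280 & 4095 = 336

336


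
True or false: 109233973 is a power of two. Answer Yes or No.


0b110100000101100011100110101. Multiple bits set => No

No


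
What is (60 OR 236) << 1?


Step 1: 60 | 236 = 252
Step 2: 252 << 1 = 504

504


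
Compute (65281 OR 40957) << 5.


Step 1: 65281 | 40957 = 65533
Step 2: 65533 << 5 = 2097056

2097056


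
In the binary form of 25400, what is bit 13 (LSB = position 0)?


0b110001100111000, position 13 = 1

1


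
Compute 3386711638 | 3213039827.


0b11001001110111010001111001010110 | 0b10111111100000110001100011010011 = 0b11111111110111110001111011010111 = 4292812503

4292812503


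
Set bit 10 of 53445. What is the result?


53445 | (1 << 10) = 53445 | 1024 = 54469

54469


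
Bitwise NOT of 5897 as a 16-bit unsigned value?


~0b1011100001001 = 0b1110100011110110 = 59638 (16-bit unsigned)

59638


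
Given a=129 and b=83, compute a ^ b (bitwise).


129 ^ 83 = 210

210


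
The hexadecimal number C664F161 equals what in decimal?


C664F161 hex = 3328504161 decimal

3328504161


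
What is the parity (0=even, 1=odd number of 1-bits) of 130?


0b10000010 has 2 ones => parity 0

0


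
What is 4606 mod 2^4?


4606 & 15 = 14

14


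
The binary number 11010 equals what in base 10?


11010 in decimal = 26

26


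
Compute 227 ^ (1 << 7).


227 ^ (1 << 7) = 227 ^ 128 = 99

99


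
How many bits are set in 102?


0b1100110 has 4 set bits

4


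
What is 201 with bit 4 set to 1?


201 | (1 << 4) = 201 | 16 = 217

217


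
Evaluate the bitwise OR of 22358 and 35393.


0b101011101010110 | 0b1000101001000001 = 0b1101111101010111 = 57175

57175


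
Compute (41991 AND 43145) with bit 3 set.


Step 1: 41991 & 43145 = 40961
Step 2: 40961 | (1 << 3) = 40961 | 8 = 40969

40969


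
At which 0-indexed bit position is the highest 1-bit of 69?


0b1000101. Highest set bit at position 6

6


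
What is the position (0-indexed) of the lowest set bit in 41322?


0b1010000101101010. Lowest set bit at position 1

1


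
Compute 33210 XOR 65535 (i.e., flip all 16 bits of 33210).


33210 ^ 65535 = 32325

32325


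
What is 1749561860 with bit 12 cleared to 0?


1749561860 & ~(1 << 12) = 1749557764

1749557764


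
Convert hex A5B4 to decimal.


A5B4 hex = 42420 decimal

42420


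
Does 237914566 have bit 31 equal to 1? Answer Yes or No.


0b1110001011100100100111000110, bit 31 = 0. No

No


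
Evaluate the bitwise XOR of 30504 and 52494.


0b111011100101000 ^ 0b1100110100001110 = 0b1011101000100110 = 47654

47654


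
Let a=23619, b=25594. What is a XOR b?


23619 ^ 25594 = 16313

16313


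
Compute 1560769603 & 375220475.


0b1011101000001110111010001000011 & 0b10110010111010110100011111011 = 0b10100000001010110000001000011 = 335896643

335896643


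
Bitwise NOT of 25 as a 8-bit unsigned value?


~0b11001 = 0b11100110 = 230 (8-bit unsigned)

230


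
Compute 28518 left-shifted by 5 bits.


0b110111101100110 << 5 = 0b11011110110011000000 = 912576

912576


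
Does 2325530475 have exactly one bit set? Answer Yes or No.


0b10001010100111001100011101101011. Multiple bits set => No

No


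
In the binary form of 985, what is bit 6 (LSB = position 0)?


0b1111011001, position 6 = 1

1


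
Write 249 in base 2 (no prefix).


249 = 11111001 in binary

11111001


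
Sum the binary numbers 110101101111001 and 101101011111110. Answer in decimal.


110101101111001 + 101101011111110 = 1100011001110111 = 50807

50807


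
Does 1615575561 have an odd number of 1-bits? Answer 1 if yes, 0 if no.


0b1100000010010111011101000001001 has 13 ones => parity 1

1


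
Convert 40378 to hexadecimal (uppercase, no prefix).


40378 = 9DBA hex

9DBA


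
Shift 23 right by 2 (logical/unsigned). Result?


0b10111 >> 2 = 0b101 = 5

5


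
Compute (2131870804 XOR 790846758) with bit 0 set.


Step 1: 2131870804 ^ 790846758 = 1345493362
Step 2: 1345493362 | (1 << 0) = 1345493362 | 1 = 1345493363

1345493363


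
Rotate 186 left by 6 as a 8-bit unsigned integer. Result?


Rotate 0b10111010 left by 6 (8-bit) = 0b10101110 = 174

174


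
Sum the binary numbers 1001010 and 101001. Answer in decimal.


1001010 + 101001 = 1110011 = 115

115


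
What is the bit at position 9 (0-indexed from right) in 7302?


0b1110010000110, position 9 = 0

0


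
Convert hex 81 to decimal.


81 hex = 129 decimal

129


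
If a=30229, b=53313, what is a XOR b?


30229 ^ 53313 = 42580

42580


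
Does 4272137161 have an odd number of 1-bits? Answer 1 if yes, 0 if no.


0b11111110101000111010001111001001 has 19 ones => parity 1

1


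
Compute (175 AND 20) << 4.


Step 1: 175 & 20 = 4
Step 2: 4 << 4 = 64

64


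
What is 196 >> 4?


0b11000100 >> 4 = 0b1100 = 12

12


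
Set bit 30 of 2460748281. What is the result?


2460748281 | (1 << 30) = 2460748281 | 1073741824 = 3534490105

3534490105


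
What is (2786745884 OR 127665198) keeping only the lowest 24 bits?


Step 1: 2786745884 | 127665198 = 2812173886
Step 2: 2812173886 & 16777215 = 10378814

10378814


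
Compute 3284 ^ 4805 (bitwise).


0b110011010100 ^ 0b1001011000101 = 0b1111000010001 = 7697

7697


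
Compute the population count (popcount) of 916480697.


0b110110101000000110001010111001 has 14 set bits

14


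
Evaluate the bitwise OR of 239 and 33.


0b11101111 | 0b100001 = 0b11101111 = 239

239


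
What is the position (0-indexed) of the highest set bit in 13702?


0b11010110000110. Highest set bit at position 13

13


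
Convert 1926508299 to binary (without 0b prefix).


1926508299 = 1110010110101000010111100001011 in binary

1110010110101000010111100001011


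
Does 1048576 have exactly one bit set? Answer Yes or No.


0b100000000000000000000. Only one bit set => Yes

Yes


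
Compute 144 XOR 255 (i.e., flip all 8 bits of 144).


144 ^ 255 = 111

111


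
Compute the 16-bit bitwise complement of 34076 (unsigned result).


~0b1000010100011100 = 0b111101011100011 = 31459 (16-bit unsigned)

31459


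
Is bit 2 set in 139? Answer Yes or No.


0b10001011, bit 2 = 0. No

No


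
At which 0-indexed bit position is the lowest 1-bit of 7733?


0b1111000110101. Lowest set bit at position 0

0


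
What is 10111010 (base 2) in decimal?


10111010 in decimal = 186

186


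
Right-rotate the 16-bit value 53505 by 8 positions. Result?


Rotate 0b1101000100000001 right by 8 (16-bit) = 0b111010001 = 465

465


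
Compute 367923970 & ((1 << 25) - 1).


367923970 & 33554431 = 32379650

32379650


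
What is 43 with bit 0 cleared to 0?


43 & ~(1 << 0) = 42

42


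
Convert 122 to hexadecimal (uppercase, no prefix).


122 = 7A hex

7A


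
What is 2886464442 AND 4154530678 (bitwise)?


0b10101100000010111111001110111010 & 0b11110111101000010001101101110110 = 0b10100100000000010001001100110010 = 2751533874

2751533874


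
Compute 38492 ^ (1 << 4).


38492 ^ (1 << 4) = 38492 ^ 16 = 38476

38476


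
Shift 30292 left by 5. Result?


0b111011001010100 << 5 = 0b11101100101010000000 = 969344

969344


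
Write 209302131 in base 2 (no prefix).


209302131 = 1100011110011011001001110011 in binary

1100011110011011001001110011


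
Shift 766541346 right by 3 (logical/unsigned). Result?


0b101101101100000111111000100010 >> 3 = 0b101101101100000111111000100 = 95817668

95817668


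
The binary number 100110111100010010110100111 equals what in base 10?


100110111100010010110100111 in decimal = 81667495

81667495


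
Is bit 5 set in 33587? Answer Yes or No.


0b1000001100110011, bit 5 = 1. Yes

Yes


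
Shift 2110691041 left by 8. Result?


0b1111101110011101001011011100001 << 8 = 0b111110111001110100101101110000100000000 = 540336906496

540336906496


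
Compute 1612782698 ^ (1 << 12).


1612782698 ^ (1 << 12) = 1612782698 ^ 4096 = 1612778602

1612778602


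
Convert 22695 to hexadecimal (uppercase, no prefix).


22695 = 58A7 hex

58A7


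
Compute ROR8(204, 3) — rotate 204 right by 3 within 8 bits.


Rotate 0b11001100 right by 3 (8-bit) = 0b10011001 = 153

153


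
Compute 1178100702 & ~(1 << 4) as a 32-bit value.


1178100702 & ~(1 << 4) = 1178100686

1178100686


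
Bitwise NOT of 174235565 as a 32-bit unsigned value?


~0b1010011000101001111110101101 = 0b11110101100111010110000001010010 = 4120731730 (32-bit unsigned)

4120731730


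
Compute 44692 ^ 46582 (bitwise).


0b1010111010010100 ^ 0b1011010111110110 = 0b1101101100010 = 7010

7010


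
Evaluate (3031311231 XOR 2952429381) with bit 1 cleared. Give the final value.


Step 1: 3031311231 ^ 2952429381 = 458513466
Step 2: 458513466 & ~(1 << 1) = 458513464

458513464


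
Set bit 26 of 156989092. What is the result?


156989092 | (1 << 26) = 156989092 | 67108864 = 224097956

224097956


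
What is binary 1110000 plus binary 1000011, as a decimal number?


1110000 + 1000011 = 10110011 = 179

179


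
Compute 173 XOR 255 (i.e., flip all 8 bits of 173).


173 ^ 255 = 82

82


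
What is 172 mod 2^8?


172 & 255 = 172

172


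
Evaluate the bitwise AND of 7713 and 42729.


0b1111000100001 & 0b1010011011101001 = 0b11000100001 = 1569

1569


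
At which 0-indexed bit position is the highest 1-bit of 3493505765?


0b11010000001110101010101011100101. Highest set bit at position 31

31


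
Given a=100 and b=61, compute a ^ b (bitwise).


100 ^ 61 = 89

89


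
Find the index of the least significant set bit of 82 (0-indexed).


0b1010010. Lowest set bit at position 1

1


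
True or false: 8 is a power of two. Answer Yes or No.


0b1000. Only one bit set => Yes

Yes


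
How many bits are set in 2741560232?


0b10100011011010001110001110101000 has 15 set bits

15


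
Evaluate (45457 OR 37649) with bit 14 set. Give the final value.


Step 1: 45457 | 37649 = 45969
Step 2: 45969 | (1 << 14) = 45969 | 16384 = 62353

62353


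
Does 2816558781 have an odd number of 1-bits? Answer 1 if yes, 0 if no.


0b10100111111000010100011010111101 has 18 ones => parity 0

0


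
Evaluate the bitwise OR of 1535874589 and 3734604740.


0b1011011100010111001011000011101 | 0b11011110100110011000101111000100 = 0b11011111100110111001111111011101 = 3751518173

3751518173


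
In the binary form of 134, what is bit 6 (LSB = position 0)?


0b10000110, position 6 = 0

0


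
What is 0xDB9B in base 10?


DB9B hex = 56219 decimal

56219


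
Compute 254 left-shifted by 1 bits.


0b11111110 << 1 = 0b111111100 = 508

508


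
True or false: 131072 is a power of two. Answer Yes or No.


0b100000000000000000. Only one bit set => Yes

Yes


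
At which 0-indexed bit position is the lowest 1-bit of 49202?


0b1100000000110010. Lowest set bit at position 1

1


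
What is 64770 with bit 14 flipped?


64770 ^ (1 << 14) = 64770 ^ 16384 = 48386

48386


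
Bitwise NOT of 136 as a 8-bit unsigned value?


~0b10001000 = 0b1110111 = 119 (8-bit unsigned)

119


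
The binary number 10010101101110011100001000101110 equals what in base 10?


10010101101110011100001000101110 in decimal = 2511979054

2511979054


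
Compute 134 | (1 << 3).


134 | (1 << 3) = 134 | 8 = 142

142


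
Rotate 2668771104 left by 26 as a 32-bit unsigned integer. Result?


Rotate 0b10011111000100100011011100100000 left by 26 (32-bit) = 0b10000010011111000100100011011100 = 2189183196

2189183196


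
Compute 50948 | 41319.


0b1100011100000100 | 0b1010000101100111 = 0b1110011101100111 = 59239

59239


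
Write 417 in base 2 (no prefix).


417 = 110100001 in binary

110100001


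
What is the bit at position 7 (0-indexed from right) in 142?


0b10001110, position 7 = 1

1


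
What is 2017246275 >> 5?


0b1111000001111001011110001000011 >> 5 = 0b11110000011110010111100010 = 63038946

63038946


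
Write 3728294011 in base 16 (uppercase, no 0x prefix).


3728294011 = DE39407B hex

DE39407B


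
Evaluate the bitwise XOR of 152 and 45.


0b10011000 ^ 0b101101 = 0b10110101 = 181

181


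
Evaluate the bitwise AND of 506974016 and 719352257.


0b11110001101111100111101000000 & 0b101010111000000111000111000001 = 0b1010001000000100000101000000 = 169886016

169886016


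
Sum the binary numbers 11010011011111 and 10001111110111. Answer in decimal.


11010011011111 + 10001111110111 = 101100011010110 = 22742

22742


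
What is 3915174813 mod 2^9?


3915174813 & 511 = 413

413


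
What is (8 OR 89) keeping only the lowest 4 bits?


Step 1: 8 | 89 = 89
Step 2: 89 & 15 = 9

9


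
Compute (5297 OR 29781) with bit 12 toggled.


Step 1: 5297 | 29781 = 29941
Step 2: 29941 ^ (1 << 12) = 29941 ^ 4096 = 25845

25845
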